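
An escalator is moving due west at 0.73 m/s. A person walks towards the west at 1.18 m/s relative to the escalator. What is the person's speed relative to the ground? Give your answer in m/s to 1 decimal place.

1.9 m/s

Taking east as x and north as y: escalator velocity = (-0.730, 0.000) m/s; person velocity relative to escalator = (-1.180, 0.000) m/s.
Velocity relative to ground = (-0.730, 0.000) + (-1.180, 0.000) = (-1.910, 0.000) m/s.
Speed = |(-1.910, 0.000)| = 1.910 m/s.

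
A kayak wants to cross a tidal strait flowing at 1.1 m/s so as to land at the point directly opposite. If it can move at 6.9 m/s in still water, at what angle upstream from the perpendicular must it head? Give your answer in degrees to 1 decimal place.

To cancel the current, the upstream component of the kayak's velocity must equal the flow: 6.9 sin θ = 1.1.
sin θ = 1.1 / 6.9 = 0.1594.
θ = arcsin(0.1594) = 9.173°.

9.2°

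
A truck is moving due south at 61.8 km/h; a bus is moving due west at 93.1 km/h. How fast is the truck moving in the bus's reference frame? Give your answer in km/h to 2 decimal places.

111.74 km/h

Taking east as x and north as y: truck velocity = (0.000, -61.800) km/h; bus velocity = (-93.100, 0.000) km/h.
Velocity of truck relative to bus = (0.000, -61.800) − (-93.100, 0.000) = (93.100, -61.800) km/h.
Magnitude = |(93.100, -61.800)| = 111.745 km/h.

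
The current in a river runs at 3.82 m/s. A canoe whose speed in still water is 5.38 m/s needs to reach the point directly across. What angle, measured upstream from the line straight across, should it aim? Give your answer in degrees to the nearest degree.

To cancel the current, the upstream component of the canoe's velocity must equal the flow: 5.38 sin θ = 3.82.
sin θ = 3.82 / 5.38 = 0.7100.
θ = arcsin(0.7100) = 45.238°.

45°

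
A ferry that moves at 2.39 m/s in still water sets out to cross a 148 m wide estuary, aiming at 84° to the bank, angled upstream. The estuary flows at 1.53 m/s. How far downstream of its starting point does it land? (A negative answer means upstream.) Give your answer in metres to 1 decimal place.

79.7 m

Perpendicular speed = 2.377 m/s; crossing time = 148 / 2.377 = 62.266 s.
Net downstream speed = 1.280 m/s.
Drift = 1.280 × 62.266 = 79.711 m (downstream).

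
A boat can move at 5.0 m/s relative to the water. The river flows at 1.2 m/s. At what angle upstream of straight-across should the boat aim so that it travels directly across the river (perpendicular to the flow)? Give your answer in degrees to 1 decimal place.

To cancel the current, the upstream component of the boat's velocity must equal the flow: 5.0 sin θ = 1.2.
sin θ = 1.2 / 5.0 = 0.2400.
θ = arcsin(0.2400) = 13.887°.

13.9°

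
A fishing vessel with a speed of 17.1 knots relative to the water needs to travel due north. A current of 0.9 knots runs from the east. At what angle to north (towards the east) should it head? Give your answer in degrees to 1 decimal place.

3.0°

The current pushes perpendicular to the desired track; the heading must have a component into the current equal to 0.9 knots: 17.1 sin θ = 0.9.
sin θ = 0.0526, so θ = 3.017°.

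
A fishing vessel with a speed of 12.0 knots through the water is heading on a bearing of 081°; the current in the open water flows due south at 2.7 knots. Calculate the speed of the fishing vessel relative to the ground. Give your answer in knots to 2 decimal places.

11.88 knots

Taking east as x and north as y: velocity relative to the water = (11.852, 1.877) knots; the water relative to ground = (0.000, -2.700) knots.
Velocity relative to ground = (11.852, 1.877) + (0.000, -2.700) = (11.852, -0.823) knots.
Speed = |(11.852, -0.823)| = 11.881 knots.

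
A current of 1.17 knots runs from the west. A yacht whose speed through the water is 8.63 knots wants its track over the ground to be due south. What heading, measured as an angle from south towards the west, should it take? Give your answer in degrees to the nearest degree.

The current pushes perpendicular to the desired track; the heading must have a component into the current equal to 1.17 knots: 8.63 sin θ = 1.17.
sin θ = 0.1356, so θ = 7.792°.

8°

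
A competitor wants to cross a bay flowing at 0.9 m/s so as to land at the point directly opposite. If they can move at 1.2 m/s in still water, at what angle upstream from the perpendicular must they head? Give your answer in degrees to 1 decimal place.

To cancel the current, the upstream component of the competitor's velocity must equal the flow: 1.2 sin θ = 0.9.
sin θ = 0.9 / 1.2 = 0.7500.
θ = arcsin(0.7500) = 48.590°.

48.6°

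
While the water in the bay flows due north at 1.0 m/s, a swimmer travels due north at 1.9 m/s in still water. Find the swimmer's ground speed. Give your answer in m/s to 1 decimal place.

2.9 m/s

Taking east as x and north as y: velocity relative to the water = (0.000, 1.900) m/s; the water relative to ground = (0.000, 1.000) m/s.
Velocity relative to ground = (0.000, 1.900) + (0.000, 1.000) = (0.000, 2.900) m/s.
Speed = |(0.000, 2.900)| = 2.900 m/s.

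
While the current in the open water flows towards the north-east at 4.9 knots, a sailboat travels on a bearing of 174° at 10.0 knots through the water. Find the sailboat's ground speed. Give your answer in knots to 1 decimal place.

Taking east as x and north as y: velocity relative to the water = (1.045, -9.945) knots; the water relative to ground = (3.465, 3.465) knots.
Velocity relative to ground = (1.045, -9.945) + (3.465, 3.465) = (4.510, -6.480) knots.
Speed = |(4.510, -6.480)| = 7.895 knots.

7.9 knots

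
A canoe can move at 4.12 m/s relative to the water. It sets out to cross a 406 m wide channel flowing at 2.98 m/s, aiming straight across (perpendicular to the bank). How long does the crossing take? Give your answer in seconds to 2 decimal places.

The component of the canoe's velocity perpendicular to the bank is 4.12 m/s.
The current is parallel to the bank, so it does not affect the crossing time.
Time = 406 / 4.120 = 98.544 s.

98.54 s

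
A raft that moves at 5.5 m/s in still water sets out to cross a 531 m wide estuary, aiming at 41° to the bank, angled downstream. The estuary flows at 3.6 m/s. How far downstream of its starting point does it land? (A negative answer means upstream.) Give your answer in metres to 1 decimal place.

Perpendicular speed = 3.608 m/s; crossing time = 531 / 3.608 = 147.160 s.
Net downstream speed = 7.751 m/s.
Drift = 7.751 × 147.160 = 1140.621 m (downstream).

1140.6 m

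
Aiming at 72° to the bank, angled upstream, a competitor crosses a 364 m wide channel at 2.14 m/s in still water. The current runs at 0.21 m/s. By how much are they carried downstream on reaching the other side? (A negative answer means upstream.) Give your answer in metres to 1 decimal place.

-80.7 m

Perpendicular speed = 2.035 m/s; crossing time = 364 / 2.035 = 178.847 s.
Net downstream speed = -0.451 m/s.
Drift = -0.451 × 178.847 = -80.713 m (upstream).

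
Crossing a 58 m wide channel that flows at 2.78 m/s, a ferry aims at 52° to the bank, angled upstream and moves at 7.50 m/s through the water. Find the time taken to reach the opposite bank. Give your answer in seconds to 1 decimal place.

9.8 s

The component of the ferry's velocity perpendicular to the bank is 7.50 × sin 52° = 5.910 m/s.
The flow acts along the bank and has no component across it.
Time = 58 / 5.910 = 9.814 s.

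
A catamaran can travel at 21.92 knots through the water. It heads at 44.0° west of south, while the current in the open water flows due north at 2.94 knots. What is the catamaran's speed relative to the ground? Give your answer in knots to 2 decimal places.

19.91 knots

Taking east as x and north as y: velocity relative to the water = (-15.227, -15.768) knots; the water relative to ground = (0.000, 2.940) knots.
Velocity relative to ground = (-15.227, -15.768) + (0.000, 2.940) = (-15.227, -12.828) knots.
Speed = |(-15.227, -12.828)| = 19.910 knots.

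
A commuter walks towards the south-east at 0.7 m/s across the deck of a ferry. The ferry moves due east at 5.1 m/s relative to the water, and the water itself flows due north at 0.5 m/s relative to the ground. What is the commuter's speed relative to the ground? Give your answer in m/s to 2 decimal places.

In east/north components (m/s): commuter relative to ferry = (0.495, -0.495); ferry relative to water = (5.100, 0.000); water relative to ground = (0.000, 0.500).
Sum = (5.595, 0.005) m/s.
Speed = |(5.595, 0.005)| = 5.595 m/s.

5.59 m/s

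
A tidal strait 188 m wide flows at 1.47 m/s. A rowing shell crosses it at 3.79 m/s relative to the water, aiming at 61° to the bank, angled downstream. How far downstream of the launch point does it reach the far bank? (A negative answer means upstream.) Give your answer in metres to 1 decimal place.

187.6 m

Perpendicular speed = 3.315 m/s; crossing time = 188 / 3.315 = 56.715 s.
Net downstream speed = 3.307 m/s.
Drift = 3.307 × 56.715 = 187.581 m (downstream).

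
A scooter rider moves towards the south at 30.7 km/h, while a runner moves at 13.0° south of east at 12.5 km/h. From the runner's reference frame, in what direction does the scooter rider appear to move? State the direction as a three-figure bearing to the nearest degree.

204°

Taking east as x and north as y: scooter rider velocity = (0.000, -30.700) km/h; runner velocity = (12.180, -2.812) km/h.
Velocity of scooter rider relative to runner = (0.000, -30.700) − (12.180, -2.812) = (-12.180, -27.888) km/h.
Bearing = atan2(-12.18, -27.89) = 203.59° clockwise from north.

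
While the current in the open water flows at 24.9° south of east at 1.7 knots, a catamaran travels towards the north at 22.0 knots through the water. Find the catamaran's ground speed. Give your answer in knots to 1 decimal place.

Taking east as x and north as y: velocity relative to the water = (0.000, 22.000) knots; the water relative to ground = (1.542, -0.716) knots.
Velocity relative to ground = (0.000, 22.000) + (1.542, -0.716) = (1.542, 21.284) knots.
Speed = |(1.542, 21.284)| = 21.340 knots.

21.3 knots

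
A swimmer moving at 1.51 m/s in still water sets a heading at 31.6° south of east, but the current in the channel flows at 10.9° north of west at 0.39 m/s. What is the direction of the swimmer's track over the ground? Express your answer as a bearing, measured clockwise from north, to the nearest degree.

Taking east as x and north as y: velocity relative to the water = (1.286, -0.791) m/s; the water relative to ground = (-0.383, 0.074) m/s.
Velocity relative to ground = (1.286, -0.791) + (-0.383, 0.074) = (0.903, -0.717) m/s.
Bearing = atan2(0.90, -0.72) = 128.46° clockwise from north.

128°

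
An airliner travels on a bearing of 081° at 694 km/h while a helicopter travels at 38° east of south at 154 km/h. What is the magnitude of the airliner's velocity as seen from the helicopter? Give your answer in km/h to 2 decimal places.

633.82 km/h

Taking east as x and north as y: airliner velocity = (685.456, 108.566) km/h; helicopter velocity = (94.812, -121.354) km/h.
Velocity of airliner relative to helicopter = (685.456, 108.566) − (94.812, -121.354) = (590.644, 229.919) km/h.
Magnitude = |(590.644, 229.919)| = 633.816 km/h.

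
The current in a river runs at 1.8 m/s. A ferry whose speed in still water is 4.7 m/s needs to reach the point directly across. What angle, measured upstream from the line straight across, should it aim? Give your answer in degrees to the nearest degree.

23°

To cancel the current, the upstream component of the ferry's velocity must equal the flow: 4.7 sin θ = 1.8.
sin θ = 1.8 / 4.7 = 0.3830.
θ = arcsin(0.3830) = 22.518°.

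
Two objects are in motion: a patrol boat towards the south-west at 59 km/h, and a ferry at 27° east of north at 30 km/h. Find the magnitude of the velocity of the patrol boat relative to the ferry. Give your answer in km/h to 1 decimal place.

Taking east as x and north as y: patrol boat velocity = (-41.719, -41.719) km/h; ferry velocity = (13.620, 26.730) km/h.
Velocity of patrol boat relative to ferry = (-41.719, -41.719) − (13.620, 26.730) = (-55.339, -68.449) km/h.
Magnitude = |(-55.339, -68.449)| = 88.021 km/h.

88.0 km/h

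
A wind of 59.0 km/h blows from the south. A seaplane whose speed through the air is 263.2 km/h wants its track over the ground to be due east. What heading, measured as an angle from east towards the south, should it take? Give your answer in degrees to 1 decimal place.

The wind pushes perpendicular to the desired track; the heading must have a component into the wind equal to 59.0 km/h: 263.2 sin θ = 59.0.
sin θ = 0.2242, so θ = 12.954°.

13.0°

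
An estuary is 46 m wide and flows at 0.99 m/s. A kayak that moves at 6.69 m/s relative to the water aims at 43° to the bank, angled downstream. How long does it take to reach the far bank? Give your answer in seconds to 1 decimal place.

The component of the kayak's velocity perpendicular to the bank is 6.69 × sin 43° = 4.563 m/s.
Only the cross-stream component determines the crossing time; the current contributes nothing perpendicular to the bank.
Time = 46 / 4.563 = 10.082 s.

10.1 s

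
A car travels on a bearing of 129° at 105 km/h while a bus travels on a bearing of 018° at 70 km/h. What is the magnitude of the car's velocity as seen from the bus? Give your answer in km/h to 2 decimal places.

145.58 km/h

Taking east as x and north as y: car velocity = (81.600, -66.079) km/h; bus velocity = (21.631, 66.574) km/h.
Velocity of car relative to bus = (81.600, -66.079) − (21.631, 66.574) = (59.969, -132.653) km/h.
Magnitude = |(59.969, -132.653)| = 145.578 km/h.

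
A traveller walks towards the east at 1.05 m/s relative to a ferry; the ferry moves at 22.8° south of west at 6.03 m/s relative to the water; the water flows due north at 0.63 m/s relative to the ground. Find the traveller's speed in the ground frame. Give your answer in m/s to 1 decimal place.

4.8 m/s

In east/north components (m/s): traveller relative to ferry = (1.050, 0.000); ferry relative to water = (-5.559, -2.337); water relative to ground = (0.000, 0.630).
Sum = (-4.509, -1.707) m/s.
Speed = |(-4.509, -1.707)| = 4.821 m/s.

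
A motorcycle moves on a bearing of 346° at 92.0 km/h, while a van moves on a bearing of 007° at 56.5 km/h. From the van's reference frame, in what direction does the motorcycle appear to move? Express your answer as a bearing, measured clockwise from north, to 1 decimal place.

Taking east as x and north as y: motorcycle velocity = (-22.257, 89.267) km/h; van velocity = (6.886, 56.079) km/h.
Velocity of motorcycle relative to van = (-22.257, 89.267) − (6.886, 56.079) = (-29.142, 33.188) km/h.
Bearing = atan2(-29.14, 33.19) = 318.71° clockwise from north.

318.7°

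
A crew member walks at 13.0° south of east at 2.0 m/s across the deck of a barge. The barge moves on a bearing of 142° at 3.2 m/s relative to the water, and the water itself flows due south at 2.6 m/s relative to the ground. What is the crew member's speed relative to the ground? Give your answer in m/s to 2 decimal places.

In east/north components (m/s): crew member relative to barge = (1.949, -0.450); barge relative to water = (1.970, -2.522); water relative to ground = (0.000, -2.600).
Sum = (3.919, -5.572) m/s.
Speed = |(3.919, -5.572)| = 6.812 m/s.

6.81 m/s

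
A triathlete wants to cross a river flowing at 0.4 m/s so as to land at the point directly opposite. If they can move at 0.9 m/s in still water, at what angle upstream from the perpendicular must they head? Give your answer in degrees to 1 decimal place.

26.4°

To cancel the current, the upstream component of the triathlete's velocity must equal the flow: 0.9 sin θ = 0.4.
sin θ = 0.4 / 0.9 = 0.4444.
θ = arcsin(0.4444) = 26.388°.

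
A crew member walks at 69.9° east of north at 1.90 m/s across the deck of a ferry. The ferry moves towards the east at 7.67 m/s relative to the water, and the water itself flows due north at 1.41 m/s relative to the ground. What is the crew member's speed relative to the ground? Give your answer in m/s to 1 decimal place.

In east/north components (m/s): crew member relative to ferry = (1.784, 0.653); ferry relative to water = (7.670, 0.000); water relative to ground = (0.000, 1.410).
Sum = (9.454, 2.063) m/s.
Speed = |(9.454, 2.063)| = 9.677 m/s.

9.7 m/s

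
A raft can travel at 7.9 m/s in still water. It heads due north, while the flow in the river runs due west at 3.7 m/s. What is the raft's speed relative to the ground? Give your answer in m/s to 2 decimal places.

Taking east as x and north as y: velocity relative to the water = (0.000, 7.900) m/s; the water relative to ground = (-3.700, 0.000) m/s.
Velocity relative to ground = (0.000, 7.900) + (-3.700, 0.000) = (-3.700, 7.900) m/s.
Speed = |(-3.700, 7.900)| = 8.724 m/s.

8.72 m/s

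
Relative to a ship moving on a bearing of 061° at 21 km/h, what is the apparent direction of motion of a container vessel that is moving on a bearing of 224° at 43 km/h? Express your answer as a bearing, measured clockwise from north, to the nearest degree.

230°

Taking east as x and north as y: container vessel velocity = (-29.870, -30.932) km/h; ship velocity = (18.367, 10.181) km/h.
Velocity of container vessel relative to ship = (-29.870, -30.932) − (18.367, 10.181) = (-48.237, -41.113) km/h.
Bearing = atan2(-48.24, -41.11) = 229.56° clockwise from north.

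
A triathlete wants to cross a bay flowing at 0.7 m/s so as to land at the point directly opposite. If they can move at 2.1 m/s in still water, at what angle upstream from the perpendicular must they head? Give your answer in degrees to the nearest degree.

To cancel the current, the upstream component of the triathlete's velocity must equal the flow: 2.1 sin θ = 0.7.
sin θ = 0.7 / 2.1 = 0.3333.
θ = arcsin(0.3333) = 19.471°.

19°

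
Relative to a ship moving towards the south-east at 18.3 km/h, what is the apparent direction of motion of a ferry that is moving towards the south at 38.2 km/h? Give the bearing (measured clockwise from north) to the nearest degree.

Taking east as x and north as y: ferry velocity = (0.000, -38.200) km/h; ship velocity = (12.940, -12.940) km/h.
Velocity of ferry relative to ship = (0.000, -38.200) − (12.940, -12.940) = (-12.940, -25.260) km/h.
Bearing = atan2(-12.94, -25.26) = 207.12° clockwise from north.

207°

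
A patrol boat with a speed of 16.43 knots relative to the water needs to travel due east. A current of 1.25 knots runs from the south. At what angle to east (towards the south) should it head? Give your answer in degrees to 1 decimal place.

The current pushes perpendicular to the desired track; the heading must have a component into the current equal to 1.25 knots: 16.43 sin θ = 1.25.
sin θ = 0.0761, so θ = 4.363°.

4.4°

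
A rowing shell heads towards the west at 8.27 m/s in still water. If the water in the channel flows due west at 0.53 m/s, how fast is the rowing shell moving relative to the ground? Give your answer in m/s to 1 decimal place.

8.8 m/s

Taking east as x and north as y: velocity relative to the water = (-8.270, 0.000) m/s; the water relative to ground = (-0.530, 0.000) m/s.
Velocity relative to ground = (-8.270, 0.000) + (-0.530, 0.000) = (-8.800, 0.000) m/s.
Speed = |(-8.800, 0.000)| = 8.800 m/s.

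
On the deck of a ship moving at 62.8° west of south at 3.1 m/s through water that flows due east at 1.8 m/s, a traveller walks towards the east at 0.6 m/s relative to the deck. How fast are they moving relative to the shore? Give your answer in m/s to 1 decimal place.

In east/north components (m/s): traveller relative to ship = (0.600, 0.000); ship relative to water = (-2.757, -1.417); water relative to ground = (1.800, 0.000).
Sum = (-0.357, -1.417) m/s.
Speed = |(-0.357, -1.417)| = 1.461 m/s.

1.5 m/s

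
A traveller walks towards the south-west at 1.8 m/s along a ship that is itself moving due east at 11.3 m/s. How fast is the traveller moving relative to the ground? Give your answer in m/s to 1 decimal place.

10.1 m/s

Taking east as x and north as y: ship velocity = (11.300, 0.000) m/s; traveller velocity relative to ship = (-1.273, -1.273) m/s.
Velocity relative to ground = (11.300, 0.000) + (-1.273, -1.273) = (10.027, -1.273) m/s.
Speed = |(10.027, -1.273)| = 10.108 m/s.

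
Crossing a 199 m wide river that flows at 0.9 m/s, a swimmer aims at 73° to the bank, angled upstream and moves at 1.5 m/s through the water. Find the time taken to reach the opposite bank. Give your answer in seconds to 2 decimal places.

138.73 s

The component of the swimmer's velocity perpendicular to the bank is 1.5 × sin 73° = 1.434 m/s.
Only the cross-stream component determines the crossing time; the current contributes nothing perpendicular to the bank.
Time = 199 / 1.434 = 138.728 s.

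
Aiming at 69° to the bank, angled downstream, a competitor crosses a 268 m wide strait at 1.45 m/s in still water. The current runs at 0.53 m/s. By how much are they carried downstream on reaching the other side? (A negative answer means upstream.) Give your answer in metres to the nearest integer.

Perpendicular speed = 1.354 m/s; crossing time = 268 / 1.354 = 197.977 s.
Net downstream speed = 1.050 m/s.
Drift = 1.050 × 197.977 = 207.803 m (downstream).

208 m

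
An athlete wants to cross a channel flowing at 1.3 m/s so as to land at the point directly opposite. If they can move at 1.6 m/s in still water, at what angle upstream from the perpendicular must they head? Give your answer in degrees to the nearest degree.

To cancel the current, the upstream component of the athlete's velocity must equal the flow: 1.6 sin θ = 1.3.
sin θ = 1.3 / 1.6 = 0.8125.
θ = arcsin(0.8125) = 54.341°.

54°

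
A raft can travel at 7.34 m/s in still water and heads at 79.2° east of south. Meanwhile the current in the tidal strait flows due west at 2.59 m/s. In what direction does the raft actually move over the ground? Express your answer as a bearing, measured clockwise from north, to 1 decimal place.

106.6°

Taking east as x and north as y: velocity relative to the water = (7.210, -1.375) m/s; the water relative to ground = (-2.590, 0.000) m/s.
Velocity relative to ground = (7.210, -1.375) + (-2.590, 0.000) = (4.620, -1.375) m/s.
Bearing = atan2(4.62, -1.38) = 106.58° clockwise from north.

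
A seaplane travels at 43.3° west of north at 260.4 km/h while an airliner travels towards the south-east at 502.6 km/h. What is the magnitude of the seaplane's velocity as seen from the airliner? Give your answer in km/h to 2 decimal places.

762.92 km/h

Taking east as x and north as y: seaplane velocity = (-178.587, 189.512) km/h; airliner velocity = (355.392, -355.392) km/h.
Velocity of seaplane relative to airliner = (-178.587, 189.512) − (355.392, -355.392) = (-533.979, 544.904) km/h.
Magnitude = |(-533.979, 544.904)| = 762.924 km/h.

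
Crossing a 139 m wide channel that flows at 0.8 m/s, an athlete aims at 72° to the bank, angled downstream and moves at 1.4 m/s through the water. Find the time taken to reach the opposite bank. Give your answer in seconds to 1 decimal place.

The component of the athlete's velocity perpendicular to the bank is 1.4 × sin 72° = 1.331 m/s.
Only the cross-stream component determines the crossing time; the current contributes nothing perpendicular to the bank.
Time = 139 / 1.331 = 104.395 s.

104.4 s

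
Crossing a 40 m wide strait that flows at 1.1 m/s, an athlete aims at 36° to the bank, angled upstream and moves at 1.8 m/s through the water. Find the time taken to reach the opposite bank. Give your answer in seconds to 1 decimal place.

37.8 s

The component of the athlete's velocity perpendicular to the bank is 1.8 × sin 36° = 1.058 m/s.
Only the cross-stream component determines the crossing time; the current contributes nothing perpendicular to the bank.
Time = 40 / 1.058 = 37.807 s.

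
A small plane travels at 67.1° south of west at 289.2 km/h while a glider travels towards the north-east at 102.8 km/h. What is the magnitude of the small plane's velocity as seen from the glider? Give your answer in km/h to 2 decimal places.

Taking east as x and north as y: small plane velocity = (-112.535, -266.407) km/h; glider velocity = (72.691, 72.691) km/h.
Velocity of small plane relative to glider = (-112.535, -266.407) − (72.691, 72.691) = (-185.225, -339.097) km/h.
Magnitude = |(-185.225, -339.097)| = 386.388 km/h.

386.39 km/h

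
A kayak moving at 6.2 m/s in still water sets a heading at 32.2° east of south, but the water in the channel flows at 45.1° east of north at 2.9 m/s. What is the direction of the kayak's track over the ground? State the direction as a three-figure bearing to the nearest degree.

Taking east as x and north as y: velocity relative to the water = (3.304, -5.246) m/s; the water relative to ground = (2.054, 2.047) m/s.
Velocity relative to ground = (3.304, -5.246) + (2.054, 2.047) = (5.358, -3.199) m/s.
Bearing = atan2(5.36, -3.20) = 120.84° clockwise from north.

121°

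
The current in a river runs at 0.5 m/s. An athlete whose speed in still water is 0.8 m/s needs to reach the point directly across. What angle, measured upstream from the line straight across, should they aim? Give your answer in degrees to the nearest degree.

To cancel the current, the upstream component of the athlete's velocity must equal the flow: 0.8 sin θ = 0.5.
sin θ = 0.5 / 0.8 = 0.6250.
θ = arcsin(0.6250) = 38.682°.

39°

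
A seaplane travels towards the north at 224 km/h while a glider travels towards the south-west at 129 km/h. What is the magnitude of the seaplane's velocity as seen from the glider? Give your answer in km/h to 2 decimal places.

Taking east as x and north as y: seaplane velocity = (0.000, 224.000) km/h; glider velocity = (-91.217, -91.217) km/h.
Velocity of seaplane relative to glider = (0.000, 224.000) − (-91.217, -91.217) = (91.217, 315.217) km/h.
Magnitude = |(91.217, 315.217)| = 328.150 km/h.

328.15 km/h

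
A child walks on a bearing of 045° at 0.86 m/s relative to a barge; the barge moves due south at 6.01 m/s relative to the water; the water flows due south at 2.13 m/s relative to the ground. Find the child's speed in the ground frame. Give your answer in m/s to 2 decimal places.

7.56 m/s

In east/north components (m/s): child relative to barge = (0.608, 0.608); barge relative to water = (0.000, -6.010); water relative to ground = (0.000, -2.130).
Sum = (0.608, -7.532) m/s.
Speed = |(0.608, -7.532)| = 7.556 m/s.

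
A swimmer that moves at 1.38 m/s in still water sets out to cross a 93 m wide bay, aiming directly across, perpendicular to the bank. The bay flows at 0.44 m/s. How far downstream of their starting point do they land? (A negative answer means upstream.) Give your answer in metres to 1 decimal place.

29.7 m

Perpendicular speed = 1.380 m/s; crossing time = 93 / 1.380 = 67.391 s.
Net downstream speed = 0.440 m/s.
Drift = 0.440 × 67.391 = 29.652 m (downstream).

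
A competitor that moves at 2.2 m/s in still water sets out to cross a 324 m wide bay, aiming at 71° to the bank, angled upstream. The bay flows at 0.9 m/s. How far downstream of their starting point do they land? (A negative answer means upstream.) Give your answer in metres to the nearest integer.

Perpendicular speed = 2.080 m/s; crossing time = 324 / 2.080 = 155.759 s.
Net downstream speed = 0.184 m/s.
Drift = 0.184 × 155.759 = 28.621 m (downstream).

29 m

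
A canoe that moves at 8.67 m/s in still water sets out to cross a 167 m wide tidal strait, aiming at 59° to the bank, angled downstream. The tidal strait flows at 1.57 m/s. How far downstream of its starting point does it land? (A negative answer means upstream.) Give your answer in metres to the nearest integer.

136 m

Perpendicular speed = 7.432 m/s; crossing time = 167 / 7.432 = 22.471 s.
Net downstream speed = 6.035 m/s.
Drift = 6.035 × 22.471 = 135.624 m (downstream).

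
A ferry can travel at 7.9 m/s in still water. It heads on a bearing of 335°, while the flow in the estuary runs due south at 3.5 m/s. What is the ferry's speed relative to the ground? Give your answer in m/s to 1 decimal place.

Taking east as x and north as y: velocity relative to the water = (-3.339, 7.160) m/s; the water relative to ground = (0.000, -3.500) m/s.
Velocity relative to ground = (-3.339, 7.160) + (0.000, -3.500) = (-3.339, 3.660) m/s.
Speed = |(-3.339, 3.660)| = 4.954 m/s.

5.0 m/s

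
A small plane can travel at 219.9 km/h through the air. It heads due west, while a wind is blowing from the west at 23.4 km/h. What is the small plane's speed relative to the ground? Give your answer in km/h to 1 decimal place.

Taking east as x and north as y: velocity relative to the air = (-219.900, 0.000) km/h; the air relative to ground = (23.400, 0.000) km/h.
Velocity relative to ground = (-219.900, 0.000) + (23.400, 0.000) = (-196.500, 0.000) km/h.
Speed = |(-196.500, 0.000)| = 196.500 km/h.

196.5 km/h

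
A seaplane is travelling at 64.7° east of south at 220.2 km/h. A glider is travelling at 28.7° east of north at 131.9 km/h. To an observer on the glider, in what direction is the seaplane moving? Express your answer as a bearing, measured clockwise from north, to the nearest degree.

Taking east as x and north as y: seaplane velocity = (199.079, -94.104) km/h; glider velocity = (63.341, 115.696) km/h.
Velocity of seaplane relative to glider = (199.079, -94.104) − (63.341, 115.696) = (135.737, -209.800) km/h.
Bearing = atan2(135.74, -209.80) = 147.10° clockwise from north.

147°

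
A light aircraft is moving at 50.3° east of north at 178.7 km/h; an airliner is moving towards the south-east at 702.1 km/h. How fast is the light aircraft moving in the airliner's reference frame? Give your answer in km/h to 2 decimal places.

708.31 km/h

Taking east as x and north as y: light aircraft velocity = (137.492, 114.148) km/h; airliner velocity = (496.460, -496.460) km/h.
Velocity of light aircraft relative to airliner = (137.492, 114.148) − (496.460, -496.460) = (-358.968, 610.607) km/h.
Magnitude = |(-358.968, 610.607)| = 708.307 km/h.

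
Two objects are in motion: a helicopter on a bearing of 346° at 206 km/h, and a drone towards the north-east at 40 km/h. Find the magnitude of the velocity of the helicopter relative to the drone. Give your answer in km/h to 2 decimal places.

188.54 km/h

Taking east as x and north as y: helicopter velocity = (-49.836, 199.881) km/h; drone velocity = (28.284, 28.284) km/h.
Velocity of helicopter relative to drone = (-49.836, 199.881) − (28.284, 28.284) = (-78.120, 171.597) km/h.
Magnitude = |(-78.120, 171.597)| = 188.542 km/h.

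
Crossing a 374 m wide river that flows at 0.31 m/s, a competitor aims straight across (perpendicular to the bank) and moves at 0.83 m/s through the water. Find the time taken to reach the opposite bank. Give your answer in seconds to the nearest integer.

The component of the competitor's velocity perpendicular to the bank is 0.83 m/s.
The flow acts along the bank and has no component across it.
Time = 374 / 0.830 = 450.602 s.

451 s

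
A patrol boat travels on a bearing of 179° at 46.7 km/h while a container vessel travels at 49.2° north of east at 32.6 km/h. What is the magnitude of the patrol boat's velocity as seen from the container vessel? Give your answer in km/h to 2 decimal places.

Taking east as x and north as y: patrol boat velocity = (0.815, -46.693) km/h; container vessel velocity = (21.302, 24.678) km/h.
Velocity of patrol boat relative to container vessel = (0.815, -46.693) − (21.302, 24.678) = (-20.486, -71.371) km/h.
Magnitude = |(-20.486, -71.371)| = 74.253 km/h.

74.25 km/h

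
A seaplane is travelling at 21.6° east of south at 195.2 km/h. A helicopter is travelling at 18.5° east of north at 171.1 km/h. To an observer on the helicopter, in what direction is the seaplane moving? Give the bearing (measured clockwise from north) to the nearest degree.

Taking east as x and north as y: seaplane velocity = (71.858, -181.492) km/h; helicopter velocity = (54.291, 162.258) km/h.
Velocity of seaplane relative to helicopter = (71.858, -181.492) − (54.291, 162.258) = (17.567, -343.751) km/h.
Bearing = atan2(17.57, -343.75) = 177.07° clockwise from north.

177°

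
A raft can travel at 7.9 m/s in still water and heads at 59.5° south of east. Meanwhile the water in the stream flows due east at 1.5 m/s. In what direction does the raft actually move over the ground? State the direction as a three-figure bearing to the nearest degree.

Taking east as x and north as y: velocity relative to the water = (4.010, -6.807) m/s; the water relative to ground = (1.500, 0.000) m/s.
Velocity relative to ground = (4.010, -6.807) + (1.500, 0.000) = (5.510, -6.807) m/s.
Bearing = atan2(5.51, -6.81) = 141.01° clockwise from north.

141°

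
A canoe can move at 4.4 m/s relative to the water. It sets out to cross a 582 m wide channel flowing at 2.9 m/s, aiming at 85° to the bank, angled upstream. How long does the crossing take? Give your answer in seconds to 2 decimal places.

132.78 s

The component of the canoe's velocity perpendicular to the bank is 4.4 × sin 85° = 4.383 m/s.
The current is parallel to the bank, so it does not affect the crossing time.
Time = 582 / 4.383 = 132.778 s.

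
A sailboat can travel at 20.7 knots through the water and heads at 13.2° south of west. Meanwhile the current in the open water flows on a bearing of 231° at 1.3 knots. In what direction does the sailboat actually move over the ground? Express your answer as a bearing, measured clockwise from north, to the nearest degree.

Taking east as x and north as y: velocity relative to the water = (-20.153, -4.727) knots; the water relative to ground = (-1.010, -0.818) knots.
Velocity relative to ground = (-20.153, -4.727) + (-1.010, -0.818) = (-21.163, -5.545) knots.
Bearing = atan2(-21.16, -5.54) = 255.32° clockwise from north.

255°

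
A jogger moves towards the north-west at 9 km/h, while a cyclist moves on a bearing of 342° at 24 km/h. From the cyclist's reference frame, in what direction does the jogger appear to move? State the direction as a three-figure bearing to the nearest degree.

176°

Taking east as x and north as y: jogger velocity = (-6.364, 6.364) km/h; cyclist velocity = (-7.416, 22.825) km/h.
Velocity of jogger relative to cyclist = (-6.364, 6.364) − (-7.416, 22.825) = (1.052, -16.461) km/h.
Bearing = atan2(1.05, -16.46) = 176.34° clockwise from north.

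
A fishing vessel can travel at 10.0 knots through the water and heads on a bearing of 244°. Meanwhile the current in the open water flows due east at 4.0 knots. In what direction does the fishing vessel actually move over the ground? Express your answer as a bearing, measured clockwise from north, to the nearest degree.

Taking east as x and north as y: velocity relative to the water = (-8.988, -4.384) knots; the water relative to ground = (4.000, 0.000) knots.
Velocity relative to ground = (-8.988, -4.384) + (4.000, 0.000) = (-4.988, -4.384) knots.
Bearing = atan2(-4.99, -4.38) = 228.69° clockwise from north.

229°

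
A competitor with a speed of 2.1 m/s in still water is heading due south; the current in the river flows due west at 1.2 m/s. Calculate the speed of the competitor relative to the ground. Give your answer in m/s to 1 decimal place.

Taking east as x and north as y: velocity relative to the water = (0.000, -2.100) m/s; the water relative to ground = (-1.200, 0.000) m/s.
Velocity relative to ground = (0.000, -2.100) + (-1.200, 0.000) = (-1.200, -2.100) m/s.
Speed = |(-1.200, -2.100)| = 2.419 m/s.

2.4 m/s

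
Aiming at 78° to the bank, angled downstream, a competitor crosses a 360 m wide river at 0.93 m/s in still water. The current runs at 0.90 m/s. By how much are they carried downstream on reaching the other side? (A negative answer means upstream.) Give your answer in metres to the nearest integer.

Perpendicular speed = 0.910 m/s; crossing time = 360 / 0.910 = 395.745 s.
Net downstream speed = 1.093 m/s.
Drift = 1.093 × 395.745 = 432.691 m (downstream).

433 m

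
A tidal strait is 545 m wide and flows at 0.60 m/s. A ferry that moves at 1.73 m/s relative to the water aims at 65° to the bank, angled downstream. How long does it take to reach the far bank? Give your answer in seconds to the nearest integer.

348 s

The component of the ferry's velocity perpendicular to the bank is 1.73 × sin 65° = 1.568 m/s.
The current is parallel to the bank, so it does not affect the crossing time.
Time = 545 / 1.568 = 347.596 s.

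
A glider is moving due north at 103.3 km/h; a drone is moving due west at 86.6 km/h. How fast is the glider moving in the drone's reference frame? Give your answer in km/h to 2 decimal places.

Taking east as x and north as y: glider velocity = (0.000, 103.300) km/h; drone velocity = (-86.600, 0.000) km/h.
Velocity of glider relative to drone = (0.000, 103.300) − (-86.600, 0.000) = (86.600, 103.300) km/h.
Magnitude = |(86.600, 103.300)| = 134.798 km/h.

134.80 km/h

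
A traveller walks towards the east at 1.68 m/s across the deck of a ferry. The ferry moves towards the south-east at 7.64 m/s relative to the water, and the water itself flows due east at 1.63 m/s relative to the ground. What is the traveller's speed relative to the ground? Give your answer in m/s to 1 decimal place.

10.3 m/s

In east/north components (m/s): traveller relative to ferry = (1.680, 0.000); ferry relative to water = (5.402, -5.402); water relative to ground = (1.630, 0.000).
Sum = (8.712, -5.402) m/s.
Speed = |(8.712, -5.402)| = 10.251 m/s.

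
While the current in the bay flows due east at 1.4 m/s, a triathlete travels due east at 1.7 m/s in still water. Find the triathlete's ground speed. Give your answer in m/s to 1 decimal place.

3.1 m/s

Taking east as x and north as y: velocity relative to the water = (1.700, 0.000) m/s; the water relative to ground = (1.400, 0.000) m/s.
Velocity relative to ground = (1.700, 0.000) + (1.400, 0.000) = (3.100, 0.000) m/s.
Speed = |(3.100, 0.000)| = 3.100 m/s.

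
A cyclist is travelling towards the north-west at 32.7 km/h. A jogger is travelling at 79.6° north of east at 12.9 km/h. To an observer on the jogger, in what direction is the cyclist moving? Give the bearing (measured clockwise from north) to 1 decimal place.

Taking east as x and north as y: cyclist velocity = (-23.122, 23.122) km/h; jogger velocity = (2.329, 12.688) km/h.
Velocity of cyclist relative to jogger = (-23.122, 23.122) − (2.329, 12.688) = (-25.451, 10.434) km/h.
Bearing = atan2(-25.45, 10.43) = 292.29° clockwise from north.

292.3°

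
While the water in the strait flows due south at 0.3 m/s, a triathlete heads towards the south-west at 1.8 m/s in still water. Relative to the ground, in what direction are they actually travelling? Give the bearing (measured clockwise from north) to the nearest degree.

219°

Taking east as x and north as y: velocity relative to the water = (-1.273, -1.273) m/s; the water relative to ground = (0.000, -0.300) m/s.
Velocity relative to ground = (-1.273, -1.273) + (0.000, -0.300) = (-1.273, -1.573) m/s.
Bearing = atan2(-1.27, -1.57) = 218.98° clockwise from north.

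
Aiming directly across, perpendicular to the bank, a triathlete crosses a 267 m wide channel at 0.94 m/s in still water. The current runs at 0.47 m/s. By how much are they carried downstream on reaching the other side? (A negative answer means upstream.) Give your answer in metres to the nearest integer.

Perpendicular speed = 0.940 m/s; crossing time = 267 / 0.940 = 284.043 s.
Net downstream speed = 0.470 m/s.
Drift = 0.470 × 284.043 = 133.500 m (downstream).

134 m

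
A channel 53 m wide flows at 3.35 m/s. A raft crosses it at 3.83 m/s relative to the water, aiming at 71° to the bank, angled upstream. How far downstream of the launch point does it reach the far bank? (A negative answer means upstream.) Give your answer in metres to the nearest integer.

31 m

Perpendicular speed = 3.621 m/s; crossing time = 53 / 3.621 = 14.635 s.
Net downstream speed = 2.103 m/s.
Drift = 2.103 × 14.635 = 30.780 m (downstream).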